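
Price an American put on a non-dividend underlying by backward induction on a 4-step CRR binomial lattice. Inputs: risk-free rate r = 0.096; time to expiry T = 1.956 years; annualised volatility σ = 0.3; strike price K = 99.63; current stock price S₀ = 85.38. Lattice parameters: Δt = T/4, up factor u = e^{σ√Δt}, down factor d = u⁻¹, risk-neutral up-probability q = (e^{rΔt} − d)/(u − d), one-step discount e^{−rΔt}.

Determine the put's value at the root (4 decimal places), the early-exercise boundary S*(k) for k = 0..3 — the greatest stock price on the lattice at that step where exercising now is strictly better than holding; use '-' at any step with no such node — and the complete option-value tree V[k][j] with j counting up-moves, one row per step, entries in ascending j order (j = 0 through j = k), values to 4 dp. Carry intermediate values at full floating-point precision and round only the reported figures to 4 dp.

price = 17.0073
boundary = - 69.2225 56.1227 69.2225
tree:
17.0073
30.4075 7.9969
43.5073 15.9175 2.4949
54.1281 30.4075 5.9626 0.0000
62.7389 43.5073 14.2500 0.0000 0.0000

Δt=0.48900, u=1.23341, d=0.81076, q=0.56146, disc=e^(-rΔt)=0.95414
k=4 terminal: V=max(K-S,0) → 62.7389 43.5073 14.2500 0.0000 0.0000
k=3: j=0 S=45.5019 intr=54.1281 cont=49.5591 V=54.1281[EX]; j=1 S=69.2225 intr=30.4075 cont=25.8385 V=30.4075[EX]; j=2 S=105.3089 intr=0.0000 cont=5.9626 V=5.9626[hold]; j=3 S=160.2073 intr=0.0000 cont=0.0000 V=0.0000[hold]  S*(3)=69.2225
k=2: j=0 S=56.1227 intr=43.5073 cont=38.9383 V=43.5073[EX]; j=1 S=85.3800 intr=14.2500 cont=15.9175 V=15.9175[hold]; j=2 S=129.8894 intr=0.0000 cont=2.4949 V=2.4949[hold]  S*(2)=56.1227
k=1: j=0 S=69.2225 intr=30.4075 cont=26.7318 V=30.4075[EX]; j=1 S=105.3089 intr=0.0000 cont=7.9969 V=7.9969[hold]  S*(1)=69.2225
k=0: j=0 S=85.3800 intr=14.2500 cont=17.0073 V=17.0073[hold]  S*(0)=-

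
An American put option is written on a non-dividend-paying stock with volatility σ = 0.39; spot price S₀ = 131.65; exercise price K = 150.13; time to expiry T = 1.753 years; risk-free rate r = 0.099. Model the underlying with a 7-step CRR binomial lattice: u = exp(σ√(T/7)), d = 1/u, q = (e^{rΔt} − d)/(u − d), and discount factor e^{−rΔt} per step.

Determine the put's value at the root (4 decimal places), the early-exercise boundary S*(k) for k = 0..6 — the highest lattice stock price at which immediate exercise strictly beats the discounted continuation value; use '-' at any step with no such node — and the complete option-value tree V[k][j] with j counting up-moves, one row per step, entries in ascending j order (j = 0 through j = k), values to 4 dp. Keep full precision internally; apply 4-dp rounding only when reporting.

price = 28.2567
boundary = - - 89.1048 108.3081 89.1048 108.3081 89.1048
tree:
28.2567
42.2829 16.4382
61.0252 26.7110 7.5750
76.8238 41.8219 13.7968 2.0910
89.8212 61.0252 24.4765 4.4219 0.0000
100.5141 76.8238 41.8219 9.3514 0.0000 0.0000
109.3111 89.8212 61.0252 19.7761 0.0000 0.0000 0.0000
116.5484 100.5141 76.8238 41.8219 0.0000 0.0000 0.0000 0.0000

Δt=0.25043  u=1.21551  d=0.82270  q=0.51527  discount=0.97551
step 7 (expiry): payoffs max(K−S,0) = 116.5484 100.5141 76.8238 41.8219 0.0000 0.0000 0.0000 0.0000
step 6: (k=6,j=0): S=40.8189, (K−S)⁺=109.3111, hold=105.6348 ⇒ V=109.3111 exercise | (k=6,j=1): S=60.3088, (K−S)⁺=89.8212, hold=86.1448 ⇒ V=89.8212 exercise | (k=6,j=2): S=89.1048, (K−S)⁺=61.0252, hold=57.3489 ⇒ V=61.0252 exercise | (k=6,j=3): S=131.6500, (K−S)⁺=18.4800, hold=19.7761 ⇒ V=19.7761 continue | (k=6,j=4): S=194.5095, (K−S)⁺=0.0000, hold=0.0000 ⇒ V=0.0000 continue | (k=6,j=5): S=287.3828, (K−S)⁺=0.0000, hold=0.0000 ⇒ V=0.0000 continue | (k=6,j=6): S=424.6007, (K−S)⁺=0.0000, hold=0.0000 ⇒ V=0.0000 continue  boundary S*=89.1048
step 5: (k=5,j=0): S=49.6159, (K−S)⁺=100.5141, hold=96.8378 ⇒ V=100.5141 exercise | (k=5,j=1): S=73.3062, (K−S)⁺=76.8238, hold=73.1474 ⇒ V=76.8238 exercise | (k=5,j=2): S=108.3081, (K−S)⁺=41.8219, hold=38.7971 ⇒ V=41.8219 exercise | (k=5,j=3): S=160.0224, (K−S)⁺=0.0000, hold=9.3514 ⇒ V=9.3514 continue | (k=5,j=4): S=236.4290, (K−S)⁺=0.0000, hold=0.0000 ⇒ V=0.0000 continue | (k=5,j=5): S=349.3178, (K−S)⁺=0.0000, hold=0.0000 ⇒ V=0.0000 continue  boundary S*=108.3081
step 4: (k=4,j=0): S=60.3088, (K−S)⁺=89.8212, hold=86.1448 ⇒ V=89.8212 exercise | (k=4,j=1): S=89.1048, (K−S)⁺=61.0252, hold=57.3489 ⇒ V=61.0252 exercise | (k=4,j=2): S=131.6500, (K−S)⁺=18.4800, hold=24.4765 ⇒ V=24.4765 continue | (k=4,j=3): S=194.5095, (K−S)⁺=0.0000, hold=4.4219 ⇒ V=4.4219 continue | (k=4,j=4): S=287.3828, (K−S)⁺=0.0000, hold=0.0000 ⇒ V=0.0000 continue  boundary S*=89.1048
step 3: (k=3,j=0): S=73.3062, (K−S)⁺=76.8238, hold=73.1474 ⇒ V=76.8238 exercise | (k=3,j=1): S=108.3081, (K−S)⁺=41.8219, hold=41.1597 ⇒ V=41.8219 exercise | (k=3,j=2): S=160.0224, (K−S)⁺=0.0000, hold=13.7968 ⇒ V=13.7968 continue | (k=3,j=3): S=236.4290, (K−S)⁺=0.0000, hold=2.0910 ⇒ V=2.0910 continue  boundary S*=108.3081
step 2: (k=2,j=0): S=89.1048, (K−S)⁺=61.0252, hold=57.3489 ⇒ V=61.0252 exercise | (k=2,j=1): S=131.6500, (K−S)⁺=18.4800, hold=26.7110 ⇒ V=26.7110 continue | (k=2,j=2): S=194.5095, (K−S)⁺=0.0000, hold=7.5750 ⇒ V=7.5750 continue  boundary S*=89.1048
step 1: (k=1,j=0): S=108.3081, (K−S)⁺=41.8219, hold=42.2829 ⇒ V=42.2829 continue | (k=1,j=1): S=160.0224, (K−S)⁺=0.0000, hold=16.4382 ⇒ V=16.4382 continue  boundary S*=-
step 0: (k=0,j=0): S=131.6500, (K−S)⁺=18.4800, hold=28.2567 ⇒ V=28.2567 continue  boundary S*=-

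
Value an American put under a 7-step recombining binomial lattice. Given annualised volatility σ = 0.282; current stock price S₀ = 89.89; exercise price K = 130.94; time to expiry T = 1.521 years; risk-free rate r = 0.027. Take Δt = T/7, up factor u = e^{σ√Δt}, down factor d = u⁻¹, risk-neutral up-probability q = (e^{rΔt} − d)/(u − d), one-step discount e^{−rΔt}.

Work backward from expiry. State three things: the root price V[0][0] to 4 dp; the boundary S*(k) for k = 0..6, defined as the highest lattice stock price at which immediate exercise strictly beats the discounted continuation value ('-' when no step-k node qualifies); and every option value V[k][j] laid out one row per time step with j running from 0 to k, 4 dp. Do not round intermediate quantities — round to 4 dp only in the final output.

price = 41.4075
boundary = - 78.8175 89.8900 78.8175 89.8900 102.5180 89.8900
tree:
41.4075
52.1225 30.7305
61.8311 41.0500 20.3378
70.3438 52.1225 29.5866 10.9367
77.8079 61.8311 41.0500 17.9871 3.7153
84.3526 70.3438 52.1225 28.4220 7.3206 0.0000
90.0911 77.8079 61.8311 41.0500 14.4246 0.0000 0.0000
95.1228 84.3526 70.3438 52.1225 28.4220 0.0000 0.0000 0.0000

Δt=0.21729, u=1.14048, d=0.87682, q=0.48950, disc=e^(-rΔt)=0.99415
k=7 terminal: V=max(K-S,0) → 95.1228 84.3526 70.3438 52.1225 28.4220 0.0000 0.0000 0.0000
k=6: j=0 S=40.8489 intr=90.0911 cont=89.3252 V=90.0911[EX]; j=1 S=53.1321 intr=77.8079 cont=77.0419 V=77.8079[EX]; j=2 S=69.1089 intr=61.8311 cont=61.0651 V=61.8311[EX]; j=3 S=89.8900 intr=41.0500 cont=40.2841 V=41.0500[EX]; j=4 S=116.9199 intr=14.0201 cont=14.4246 V=14.4246[hold]; j=5 S=152.0777 intr=0.0000 cont=0.0000 V=0.0000[hold]; j=6 S=197.8075 intr=0.0000 cont=0.0000 V=0.0000[hold]  S*(6)=89.8900
k=5: j=0 S=46.5874 intr=84.3526 cont=83.5866 V=84.3526[EX]; j=1 S=60.5962 intr=70.3438 cont=69.5778 V=70.3438[EX]; j=2 S=78.8175 intr=52.1225 cont=51.3565 V=52.1225[EX]; j=3 S=102.5180 intr=28.4220 cont=27.8529 V=28.4220[EX]; j=4 S=133.3451 intr=0.0000 cont=7.3206 V=7.3206[hold]; j=5 S=173.4419 intr=0.0000 cont=0.0000 V=0.0000[hold]  S*(5)=102.5180
k=4: j=0 S=53.1321 intr=77.8079 cont=77.0419 V=77.8079[EX]; j=1 S=69.1089 intr=61.8311 cont=61.0651 V=61.8311[EX]; j=2 S=89.8900 intr=41.0500 cont=40.2841 V=41.0500[EX]; j=3 S=116.9199 intr=14.0201 cont=17.9871 V=17.9871[hold]; j=4 S=152.0777 intr=0.0000 cont=3.7153 V=3.7153[hold]  S*(4)=89.8900
k=3: j=0 S=60.5962 intr=70.3438 cont=69.5778 V=70.3438[EX]; j=1 S=78.8175 intr=52.1225 cont=51.3565 V=52.1225[EX]; j=2 S=102.5180 intr=28.4220 cont=29.5866 V=29.5866[hold]; j=3 S=133.3451 intr=0.0000 cont=10.9367 V=10.9367[hold]  S*(3)=78.8175
k=2: j=0 S=69.1089 intr=61.8311 cont=61.0651 V=61.8311[EX]; j=1 S=89.8900 intr=41.0500 cont=40.8508 V=41.0500[EX]; j=2 S=116.9199 intr=14.0201 cont=20.3378 V=20.3378[hold]  S*(2)=89.8900
k=1: j=0 S=78.8175 intr=52.1225 cont=51.3565 V=52.1225[EX]; j=1 S=102.5180 intr=28.4220 cont=30.7305 V=30.7305[hold]  S*(1)=78.8175
k=0: j=0 S=89.8900 intr=41.0500 cont=41.4075 V=41.4075[hold]  S*(0)=-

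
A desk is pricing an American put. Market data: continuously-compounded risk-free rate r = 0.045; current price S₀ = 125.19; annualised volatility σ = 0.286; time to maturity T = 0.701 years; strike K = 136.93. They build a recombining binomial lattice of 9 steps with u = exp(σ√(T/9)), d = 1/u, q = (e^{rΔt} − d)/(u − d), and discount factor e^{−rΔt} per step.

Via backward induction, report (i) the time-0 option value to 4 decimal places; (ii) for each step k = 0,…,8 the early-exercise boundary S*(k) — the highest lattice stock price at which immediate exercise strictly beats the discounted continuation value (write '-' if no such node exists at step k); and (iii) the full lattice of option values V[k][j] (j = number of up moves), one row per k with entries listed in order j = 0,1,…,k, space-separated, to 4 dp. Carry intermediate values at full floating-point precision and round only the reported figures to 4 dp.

Δt=0.07789  u=1.08309  d=0.92328  q=0.50203  discount=0.99650
step 9 (expiry): payoffs max(K−S,0) = 75.8939 65.3294 52.9365 38.3984 21.3441 1.3379 0.0000 0.0000 0.0000 0.0000
step 8: (k=8,j=0): S=66.1076, (K−S)⁺=70.8224, hold=70.3433 ⇒ V=70.8224 exercise | (k=8,j=1): S=77.5499, (K−S)⁺=59.3801, hold=58.9010 ⇒ V=59.3801 exercise | (k=8,j=2): S=90.9726, (K−S)⁺=45.9574, hold=45.4783 ⇒ V=45.9574 exercise | (k=8,j=3): S=106.7186, (K−S)⁺=30.2114, hold=29.7323 ⇒ V=30.2114 exercise | (k=8,j=4): S=125.1900, (K−S)⁺=11.7400, hold=11.2609 ⇒ V=11.7400 exercise | (k=8,j=5): S=146.8585, (K−S)⁺=0.0000, hold=0.6639 ⇒ V=0.6639 continue | (k=8,j=6): S=172.2775, (K−S)⁺=0.0000, hold=0.0000 ⇒ V=0.0000 continue | (k=8,j=7): S=202.0962, (K−S)⁺=0.0000, hold=0.0000 ⇒ V=0.0000 continue | (k=8,j=8): S=237.0760, (K−S)⁺=0.0000, hold=0.0000 ⇒ V=0.0000 continue  boundary S*=125.1900
step 7: (k=7,j=0): S=71.6006, (K−S)⁺=65.3294, hold=64.8503 ⇒ V=65.3294 exercise | (k=7,j=1): S=83.9935, (K−S)⁺=52.9365, hold=52.4574 ⇒ V=52.9365 exercise | (k=7,j=2): S=98.5316, (K−S)⁺=38.3984, hold=37.9193 ⇒ V=38.3984 exercise | (k=7,j=3): S=115.5859, (K−S)⁺=21.3441, hold=20.8650 ⇒ V=21.3441 exercise | (k=7,j=4): S=135.5921, (K−S)⁺=1.3379, hold=6.1579 ⇒ V=6.1579 continue | (k=7,j=5): S=159.0611, (K−S)⁺=0.0000, hold=0.3295 ⇒ V=0.3295 continue | (k=7,j=6): S=186.5922, (K−S)⁺=0.0000, hold=0.0000 ⇒ V=0.0000 continue | (k=7,j=7): S=218.8885, (K−S)⁺=0.0000, hold=0.0000 ⇒ V=0.0000 continue  boundary S*=115.5859
step 6: (k=6,j=0): S=77.5499, (K−S)⁺=59.3801, hold=58.9010 ⇒ V=59.3801 exercise | (k=6,j=1): S=90.9726, (K−S)⁺=45.9574, hold=45.4783 ⇒ V=45.9574 exercise | (k=6,j=2): S=106.7186, (K−S)⁺=30.2114, hold=29.7323 ⇒ V=30.2114 exercise | (k=6,j=3): S=125.1900, (K−S)⁺=11.7400, hold=13.6722 ⇒ V=13.6722 continue | (k=6,j=4): S=146.8585, (K−S)⁺=0.0000, hold=3.2205 ⇒ V=3.2205 continue | (k=6,j=5): S=172.2775, (K−S)⁺=0.0000, hold=0.1635 ⇒ V=0.1635 continue | (k=6,j=6): S=202.0962, (K−S)⁺=0.0000, hold=0.0000 ⇒ V=0.0000 continue  boundary S*=106.7186
step 5: (k=5,j=0): S=83.9935, (K−S)⁺=52.9365, hold=52.4574 ⇒ V=52.9365 exercise | (k=5,j=1): S=98.5316, (K−S)⁺=38.3984, hold=37.9193 ⇒ V=38.3984 exercise | (k=5,j=2): S=115.5859, (K−S)⁺=21.3441, hold=21.8316 ⇒ V=21.8316 continue | (k=5,j=3): S=135.5921, (K−S)⁺=1.3379, hold=8.3957 ⇒ V=8.3957 continue | (k=5,j=4): S=159.0611, (K−S)⁺=0.0000, hold=1.6799 ⇒ V=1.6799 continue | (k=5,j=5): S=186.5922, (K−S)⁺=0.0000, hold=0.0811 ⇒ V=0.0811 continue  boundary S*=98.5316
step 4: (k=4,j=0): S=90.9726, (K−S)⁺=45.9574, hold=45.4783 ⇒ V=45.9574 exercise | (k=4,j=1): S=106.7186, (K−S)⁺=30.2114, hold=29.9762 ⇒ V=30.2114 exercise | (k=4,j=2): S=125.1900, (K−S)⁺=11.7400, hold=15.0336 ⇒ V=15.0336 continue | (k=4,j=3): S=146.8585, (K−S)⁺=0.0000, hold=5.0066 ⇒ V=5.0066 continue | (k=4,j=4): S=172.2775, (K−S)⁺=0.0000, hold=0.8742 ⇒ V=0.8742 continue  boundary S*=106.7186
step 3: (k=3,j=0): S=98.5316, (K−S)⁺=38.3984, hold=37.9193 ⇒ V=38.3984 exercise | (k=3,j=1): S=115.5859, (K−S)⁺=21.3441, hold=22.5127 ⇒ V=22.5127 continue | (k=3,j=2): S=135.5921, (K−S)⁺=1.3379, hold=9.9648 ⇒ V=9.9648 continue | (k=3,j=3): S=159.0611, (K−S)⁺=0.0000, hold=2.9218 ⇒ V=2.9218 continue  boundary S*=98.5316
step 2: (k=2,j=0): S=106.7186, (K−S)⁺=30.2114, hold=30.3169 ⇒ V=30.3169 continue | (k=2,j=1): S=125.1900, (K−S)⁺=11.7400, hold=16.1566 ⇒ V=16.1566 continue | (k=2,j=2): S=146.8585, (K−S)⁺=0.0000, hold=6.4065 ⇒ V=6.4065 continue  boundary S*=-
step 1: (k=1,j=0): S=115.5859, (K−S)⁺=21.3441, hold=23.1268 ⇒ V=23.1268 continue | (k=1,j=1): S=135.5921, (K−S)⁺=1.3379, hold=11.2224 ⇒ V=11.2224 continue  boundary S*=-
step 0: (k=0,j=0): S=125.1900, (K−S)⁺=11.7400, hold=17.0905 ⇒ V=17.0905 continue  boundary S*=-

price = 17.0905
boundary = - - - 98.5316 106.7186 98.5316 106.7186 115.5859 125.1900
tree:
17.0905
23.1268 11.2224
30.3169 16.1566 6.4065
38.3984 22.5127 9.9648 2.9218
45.9574 30.2114 15.0336 5.0066 0.8742
52.9365 38.3984 21.8316 8.3957 1.6799 0.0811
59.3801 45.9574 30.2114 13.6722 3.2205 0.1635 0.0000
65.3294 52.9365 38.3984 21.3441 6.1579 0.3295 0.0000 0.0000
70.8224 59.3801 45.9574 30.2114 11.7400 0.6639 0.0000 0.0000 0.0000
75.8939 65.3294 52.9365 38.3984 21.3441 1.3379 0.0000 0.0000 0.0000 0.0000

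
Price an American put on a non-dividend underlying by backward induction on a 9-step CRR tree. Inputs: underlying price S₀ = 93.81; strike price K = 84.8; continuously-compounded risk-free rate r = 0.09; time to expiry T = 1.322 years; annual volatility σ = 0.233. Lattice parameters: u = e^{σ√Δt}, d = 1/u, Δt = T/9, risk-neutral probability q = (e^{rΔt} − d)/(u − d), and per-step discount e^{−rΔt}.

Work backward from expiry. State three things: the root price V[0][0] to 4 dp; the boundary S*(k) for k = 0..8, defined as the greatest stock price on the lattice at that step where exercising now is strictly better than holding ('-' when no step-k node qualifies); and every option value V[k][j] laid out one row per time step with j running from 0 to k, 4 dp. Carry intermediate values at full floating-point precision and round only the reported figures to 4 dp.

price = 3.0110
boundary = - - - 71.7632 65.6326 71.7632 65.6326 71.7632 78.4665
tree:
3.0110
5.0601 1.4212
8.2610 2.5852 0.5111
13.0368 4.5858 1.0245 0.1069
19.1674 7.8849 2.0199 0.2418 0.0000
24.7743 13.0368 3.8955 0.5470 0.0000 0.0000
29.9022 19.1674 7.2878 1.2374 0.0000 0.0000 0.0000
34.5921 24.7743 13.0368 2.7995 0.0000 0.0000 0.0000 0.0000
38.8813 29.9022 19.1674 6.3335 0.0000 0.0000 0.0000 0.0000 0.0000
42.8040 34.5921 24.7743 13.0368 0.0000 0.0000 0.0000 0.0000 0.0000 0.0000

Δt=0.14689, u=1.09341, d=0.91457, q=0.55210, disc=e^(-rΔt)=0.98687
k=9 terminal: V=max(K-S,0) → 42.8040 34.5921 24.7743 13.0368 0.0000 0.0000 0.0000 0.0000 0.0000 0.0000
k=8: j=0 S=45.9187 intr=38.8813 cont=37.7676 V=38.8813[EX]; j=1 S=54.8978 intr=29.9022 cont=28.7885 V=29.9022[EX]; j=2 S=65.6326 intr=19.1674 cont=18.0537 V=19.1674[EX]; j=3 S=78.4665 intr=6.3335 cont=5.7625 V=6.3335[EX]; j=4 S=93.8100 intr=0.0000 cont=0.0000 V=0.0000[hold]; j=5 S=112.1538 intr=0.0000 cont=0.0000 V=0.0000[hold]; j=6 S=134.0846 intr=0.0000 cont=0.0000 V=0.0000[hold]; j=7 S=160.3037 intr=0.0000 cont=0.0000 V=0.0000[hold]; j=8 S=191.6498 intr=0.0000 cont=0.0000 V=0.0000[hold]  S*(8)=78.4665
k=7: j=0 S=50.2079 intr=34.5921 cont=33.4784 V=34.5921[EX]; j=1 S=60.0257 intr=24.7743 cont=23.6606 V=24.7743[EX]; j=2 S=71.7632 intr=13.0368 cont=11.9231 V=13.0368[EX]; j=3 S=85.7959 intr=0.0000 cont=2.7995 V=2.7995[hold]; j=4 S=102.5726 intr=0.0000 cont=0.0000 V=0.0000[hold]; j=5 S=122.6299 intr=0.0000 cont=0.0000 V=0.0000[hold]; j=6 S=146.6092 intr=0.0000 cont=0.0000 V=0.0000[hold]; j=7 S=175.2774 intr=0.0000 cont=0.0000 V=0.0000[hold]  S*(7)=71.7632
k=6: j=0 S=54.8978 intr=29.9022 cont=28.7885 V=29.9022[EX]; j=1 S=65.6326 intr=19.1674 cont=18.0537 V=19.1674[EX]; j=2 S=78.4665 intr=6.3335 cont=7.2878 V=7.2878[hold]; j=3 S=93.8100 intr=0.0000 cont=1.2374 V=1.2374[hold]; j=4 S=112.1538 intr=0.0000 cont=0.0000 V=0.0000[hold]; j=5 S=134.0846 intr=0.0000 cont=0.0000 V=0.0000[hold]; j=6 S=160.3037 intr=0.0000 cont=0.0000 V=0.0000[hold]  S*(6)=65.6326
k=5: j=0 S=60.0257 intr=24.7743 cont=23.6606 V=24.7743[EX]; j=1 S=71.7632 intr=13.0368 cont=12.4430 V=13.0368[EX]; j=2 S=85.7959 intr=0.0000 cont=3.8955 V=3.8955[hold]; j=3 S=102.5726 intr=0.0000 cont=0.5470 V=0.5470[hold]; j=4 S=122.6299 intr=0.0000 cont=0.0000 V=0.0000[hold]; j=5 S=146.6092 intr=0.0000 cont=0.0000 V=0.0000[hold]  S*(5)=71.7632
k=4: j=0 S=65.6326 intr=19.1674 cont=18.0537 V=19.1674[EX]; j=1 S=78.4665 intr=6.3335 cont=7.8849 V=7.8849[hold]; j=2 S=93.8100 intr=0.0000 cont=2.0199 V=2.0199[hold]; j=3 S=112.1538 intr=0.0000 cont=0.2418 V=0.2418[hold]; j=4 S=134.0846 intr=0.0000 cont=0.0000 V=0.0000[hold]  S*(4)=65.6326
k=3: j=0 S=71.7632 intr=13.0368 cont=12.7684 V=13.0368[EX]; j=1 S=85.7959 intr=0.0000 cont=4.5858 V=4.5858[hold]; j=2 S=102.5726 intr=0.0000 cont=1.0245 V=1.0245[hold]; j=3 S=122.6299 intr=0.0000 cont=0.1069 V=0.1069[hold]  S*(3)=71.7632
k=2: j=0 S=78.4665 intr=6.3335 cont=8.2610 V=8.2610[hold]; j=1 S=93.8100 intr=0.0000 cont=2.5852 V=2.5852[hold]; j=2 S=112.1538 intr=0.0000 cont=0.5111 V=0.5111[hold]  S*(2)=-
k=1: j=0 S=85.7959 intr=0.0000 cont=5.0601 V=5.0601[hold]; j=1 S=102.5726 intr=0.0000 cont=1.4212 V=1.4212[hold]  S*(1)=-
k=0: j=0 S=93.8100 intr=0.0000 cont=3.0110 V=3.0110[hold]  S*(0)=-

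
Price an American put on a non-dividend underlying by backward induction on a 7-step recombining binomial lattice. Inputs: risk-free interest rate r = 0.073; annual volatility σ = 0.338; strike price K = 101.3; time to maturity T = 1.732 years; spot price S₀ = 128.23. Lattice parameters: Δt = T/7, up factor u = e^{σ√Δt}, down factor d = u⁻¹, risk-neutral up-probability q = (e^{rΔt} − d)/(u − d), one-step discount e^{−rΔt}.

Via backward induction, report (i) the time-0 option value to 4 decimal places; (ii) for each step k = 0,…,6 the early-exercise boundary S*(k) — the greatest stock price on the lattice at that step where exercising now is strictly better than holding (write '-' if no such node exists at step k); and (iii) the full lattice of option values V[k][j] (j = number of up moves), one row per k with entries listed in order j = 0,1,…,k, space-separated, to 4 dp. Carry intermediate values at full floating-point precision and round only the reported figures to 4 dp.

params: Δt=0.24743 u=1.18309 d=0.84525 q=0.51202 e^(-rΔt)=0.98210
t_7 payoffs: 61.7753 45.9773 23.8649 0.0000 0.0000 0.0000 0.0000 0.0000
t_6: node(6,0) S=46.7612 payoff=54.5388 vs cont=52.7255 → 54.5388 [stop]  node(6,1) S=65.4516 payoff=35.8484 vs cont=34.0351 → 35.8484 [stop]  node(6,2) S=91.6126 payoff=9.6874 vs cont=11.4373 → 11.4373 [wait]  node(6,3) S=128.2300 payoff=0.0000 vs cont=0.0000 → 0.0000 [wait]  node(6,4) S=179.4834 payoff=0.0000 vs cont=0.0000 → 0.0000 [wait]  node(6,5) S=251.2227 payoff=0.0000 vs cont=0.0000 → 0.0000 [wait]  node(6,6) S=351.6362 payoff=0.0000 vs cont=0.0000 → 0.0000 [wait]  ⇒ S*(6)=65.4516
t_5: node(5,0) S=55.3227 payoff=45.9773 vs cont=44.1641 → 45.9773 [stop]  node(5,1) S=77.4351 payoff=23.8649 vs cont=22.9315 → 23.8649 [stop]  node(5,2) S=108.3858 payoff=0.0000 vs cont=5.4813 → 5.4813 [wait]  node(5,3) S=151.7075 payoff=0.0000 vs cont=0.0000 → 0.0000 [wait]  node(5,4) S=212.3448 payoff=0.0000 vs cont=0.0000 → 0.0000 [wait]  node(5,5) S=297.2188 payoff=0.0000 vs cont=0.0000 → 0.0000 [wait]  ⇒ S*(5)=77.4351
t_4: node(4,0) S=65.4516 payoff=35.8484 vs cont=34.0351 → 35.8484 [stop]  node(4,1) S=91.6126 payoff=9.6874 vs cont=14.1935 → 14.1935 [wait]  node(4,2) S=128.2300 payoff=0.0000 vs cont=2.6269 → 2.6269 [wait]  node(4,3) S=179.4834 payoff=0.0000 vs cont=0.0000 → 0.0000 [wait]  node(4,4) S=251.2227 payoff=0.0000 vs cont=0.0000 → 0.0000 [wait]  ⇒ S*(4)=65.4516
t_3: node(3,0) S=77.4351 payoff=23.8649 vs cont=24.3175 → 24.3175 [wait]  node(3,1) S=108.3858 payoff=0.0000 vs cont=8.1232 → 8.1232 [wait]  node(3,2) S=151.7075 payoff=0.0000 vs cont=1.2589 → 1.2589 [wait]  node(3,3) S=212.3448 payoff=0.0000 vs cont=0.0000 → 0.0000 [wait]  ⇒ S*(3)=-
t_2: node(2,0) S=91.6126 payoff=9.6874 vs cont=15.7389 → 15.7389 [wait]  node(2,1) S=128.2300 payoff=0.0000 vs cont=4.5261 → 4.5261 [wait]  node(2,2) S=179.4834 payoff=0.0000 vs cont=0.6033 → 0.6033 [wait]  ⇒ S*(2)=-
t_1: node(1,0) S=108.3858 payoff=0.0000 vs cont=9.8188 → 9.8188 [wait]  node(1,1) S=151.7075 payoff=0.0000 vs cont=2.4725 → 2.4725 [wait]  ⇒ S*(1)=-
t_0: node(0,0) S=128.2300 payoff=0.0000 vs cont=5.9490 → 5.9490 [wait]  ⇒ S*(0)=-

price = 5.9490
boundary = - - - - 65.4516 77.4351 65.4516
tree:
5.9490
9.8188 2.4725
15.7389 4.5261 0.6033
24.3175 8.1232 1.2589 0.0000
35.8484 14.1935 2.6269 0.0000 0.0000
45.9773 23.8649 5.4813 0.0000 0.0000 0.0000
54.5388 35.8484 11.4373 0.0000 0.0000 0.0000 0.0000
61.7753 45.9773 23.8649 0.0000 0.0000 0.0000 0.0000 0.0000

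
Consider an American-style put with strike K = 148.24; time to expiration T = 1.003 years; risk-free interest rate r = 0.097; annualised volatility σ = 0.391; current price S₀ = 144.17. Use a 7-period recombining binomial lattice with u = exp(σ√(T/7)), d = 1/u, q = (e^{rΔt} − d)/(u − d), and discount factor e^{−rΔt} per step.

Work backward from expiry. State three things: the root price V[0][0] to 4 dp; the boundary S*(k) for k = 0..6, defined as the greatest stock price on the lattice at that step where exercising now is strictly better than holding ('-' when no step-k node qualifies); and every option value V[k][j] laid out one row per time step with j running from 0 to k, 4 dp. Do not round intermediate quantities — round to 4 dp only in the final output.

Δt=0.14329  u=1.15952  d=0.86243  q=0.51017  discount=0.98620
step 7 (expiry): payoffs max(K−S,0) = 97.0802 79.4564 55.7615 23.9040 0.0000 0.0000 0.0000 0.0000
step 6: (k=6,j=0): S=59.3208, (K−S)⁺=88.9192, hold=86.8731 ⇒ V=88.9192 exercise | (k=6,j=1): S=79.7559, (K−S)⁺=68.4841, hold=66.4380 ⇒ V=68.4841 exercise | (k=6,j=2): S=107.2306, (K−S)⁺=41.0094, hold=38.9633 ⇒ V=41.0094 exercise | (k=6,j=3): S=144.1700, (K−S)⁺=4.0700, hold=11.5472 ⇒ V=11.5472 continue | (k=6,j=4): S=193.8344, (K−S)⁺=0.0000, hold=0.0000 ⇒ V=0.0000 continue | (k=6,j=5): S=260.6075, (K−S)⁺=0.0000, hold=0.0000 ⇒ V=0.0000 continue | (k=6,j=6): S=350.3830, (K−S)⁺=0.0000, hold=0.0000 ⇒ V=0.0000 continue  boundary S*=107.2306
step 5: (k=5,j=0): S=68.7836, (K−S)⁺=79.4564, hold=77.4103 ⇒ V=79.4564 exercise | (k=5,j=1): S=92.4785, (K−S)⁺=55.7615, hold=53.7154 ⇒ V=55.7615 exercise | (k=5,j=2): S=124.3360, (K−S)⁺=23.9040, hold=25.6199 ⇒ V=25.6199 continue | (k=5,j=3): S=167.1679, (K−S)⁺=0.0000, hold=5.5780 ⇒ V=5.5780 continue | (k=5,j=4): S=224.7548, (K−S)⁺=0.0000, hold=0.0000 ⇒ V=0.0000 continue | (k=5,j=5): S=302.1795, (K−S)⁺=0.0000, hold=0.0000 ⇒ V=0.0000 continue  boundary S*=92.4785
step 4: (k=4,j=0): S=79.7559, (K−S)⁺=68.4841, hold=66.4380 ⇒ V=68.4841 exercise | (k=4,j=1): S=107.2306, (K−S)⁺=41.0094, hold=39.8266 ⇒ V=41.0094 exercise | (k=4,j=2): S=144.1700, (K−S)⁺=4.0700, hold=15.1826 ⇒ V=15.1826 continue | (k=4,j=3): S=193.8344, (K−S)⁺=0.0000, hold=2.6945 ⇒ V=2.6945 continue | (k=4,j=4): S=260.6075, (K−S)⁺=0.0000, hold=0.0000 ⇒ V=0.0000 continue  boundary S*=107.2306
step 3: (k=3,j=0): S=92.4785, (K−S)⁺=55.7615, hold=53.7154 ⇒ V=55.7615 exercise | (k=3,j=1): S=124.3360, (K−S)⁺=23.9040, hold=27.4490 ⇒ V=27.4490 continue | (k=3,j=2): S=167.1679, (K−S)⁺=0.0000, hold=8.6899 ⇒ V=8.6899 continue | (k=3,j=3): S=224.7548, (K−S)⁺=0.0000, hold=1.3016 ⇒ V=1.3016 continue  boundary S*=92.4785
step 2: (k=2,j=0): S=107.2306, (K−S)⁺=41.0094, hold=40.7469 ⇒ V=41.0094 exercise | (k=2,j=1): S=144.1700, (K−S)⁺=4.0700, hold=17.6318 ⇒ V=17.6318 continue | (k=2,j=2): S=193.8344, (K−S)⁺=0.0000, hold=4.8527 ⇒ V=4.8527 continue  boundary S*=107.2306
step 1: (k=1,j=0): S=124.3360, (K−S)⁺=23.9040, hold=28.6813 ⇒ V=28.6813 continue | (k=1,j=1): S=167.1679, (K−S)⁺=0.0000, hold=10.9588 ⇒ V=10.9588 continue  boundary S*=-
step 0: (k=0,j=0): S=144.1700, (K−S)⁺=4.0700, hold=19.3687 ⇒ V=19.3687 continue  boundary S*=-

price = 19.3687
boundary = - - 107.2306 92.4785 107.2306 92.4785 107.2306
tree:
19.3687
28.6813 10.9588
41.0094 17.6318 4.8527
55.7615 27.4490 8.6899 1.3016
68.4841 41.0094 15.1826 2.6945 0.0000
79.4564 55.7615 25.6199 5.5780 0.0000 0.0000
88.9192 68.4841 41.0094 11.5472 0.0000 0.0000 0.0000
97.0802 79.4564 55.7615 23.9040 0.0000 0.0000 0.0000 0.0000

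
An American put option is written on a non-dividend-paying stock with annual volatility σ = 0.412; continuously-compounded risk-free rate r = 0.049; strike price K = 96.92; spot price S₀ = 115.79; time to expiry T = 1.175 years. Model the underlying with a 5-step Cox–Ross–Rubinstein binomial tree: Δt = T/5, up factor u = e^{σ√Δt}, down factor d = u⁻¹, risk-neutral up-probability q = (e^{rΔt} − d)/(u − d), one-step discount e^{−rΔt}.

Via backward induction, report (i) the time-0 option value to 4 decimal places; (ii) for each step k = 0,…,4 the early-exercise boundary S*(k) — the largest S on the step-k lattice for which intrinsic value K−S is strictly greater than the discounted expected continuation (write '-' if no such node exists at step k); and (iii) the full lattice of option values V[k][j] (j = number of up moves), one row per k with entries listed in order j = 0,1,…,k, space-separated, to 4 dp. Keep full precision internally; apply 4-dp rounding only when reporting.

Δt=0.23500, u=1.22107, d=0.81896, q=0.47904, disc=e^(-rΔt)=0.98855
k=5 terminal: V=max(K-S,0) → 54.2645 33.3205 2.0930 0.0000 0.0000 0.0000
k=4: j=0 S=52.0852 intr=44.8348 cont=43.7252 V=44.8348[EX]; j=1 S=77.6592 intr=19.2608 cont=18.1512 V=19.2608[EX]; j=2 S=115.7900 intr=0.0000 cont=1.0779 V=1.0779[hold]; j=3 S=172.6432 intr=0.0000 cont=0.0000 V=0.0000[hold]; j=4 S=257.4115 intr=0.0000 cont=0.0000 V=0.0000[hold]  S*(4)=77.6592
k=3: j=0 S=63.5995 intr=33.3205 cont=32.2109 V=33.3205[EX]; j=1 S=94.8270 intr=2.0930 cont=10.4298 V=10.4298[hold]; j=2 S=141.3873 intr=0.0000 cont=0.5551 V=0.5551[hold]; j=3 S=210.8088 intr=0.0000 cont=0.0000 V=0.0000[hold]  S*(3)=63.5995
k=2: j=0 S=77.6592 intr=19.2608 cont=22.0991 V=22.0991[hold]; j=1 S=115.7900 intr=0.0000 cont=5.6342 V=5.6342[hold]; j=2 S=172.6432 intr=0.0000 cont=0.2859 V=0.2859[hold]  S*(2)=-
k=1: j=0 S=94.8270 intr=2.0930 cont=14.0491 V=14.0491[hold]; j=1 S=141.3873 intr=0.0000 cont=3.0370 V=3.0370[hold]  S*(1)=-
k=0: j=0 S=115.7900 intr=0.0000 cont=8.6735 V=8.6735[hold]  S*(0)=-

price = 8.6735
boundary = - - - 63.5995 77.6592
tree:
8.6735
14.0491 3.0370
22.0991 5.6342 0.2859
33.3205 10.4298 0.5551 0.0000
44.8348 19.2608 1.0779 0.0000 0.0000
54.2645 33.3205 2.0930 0.0000 0.0000 0.0000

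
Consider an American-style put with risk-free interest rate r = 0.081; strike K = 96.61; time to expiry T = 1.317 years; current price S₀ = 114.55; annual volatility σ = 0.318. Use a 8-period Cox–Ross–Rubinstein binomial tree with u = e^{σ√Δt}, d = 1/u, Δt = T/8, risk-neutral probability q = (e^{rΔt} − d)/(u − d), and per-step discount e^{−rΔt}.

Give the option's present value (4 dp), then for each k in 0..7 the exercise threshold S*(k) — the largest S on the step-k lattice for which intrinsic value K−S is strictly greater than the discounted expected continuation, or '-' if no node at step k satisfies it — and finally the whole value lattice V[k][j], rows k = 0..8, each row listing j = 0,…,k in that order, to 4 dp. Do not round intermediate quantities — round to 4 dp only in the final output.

price = 5.3584
boundary = - - - - 68.3684 60.0925 68.3684 77.7840
tree:
5.3584
8.4971 2.5956
13.1123 4.4508 0.9479
19.6005 7.4538 1.7900 0.1941
28.2416 12.1197 3.3336 0.4095 0.0000
36.5175 18.9725 6.0986 0.8639 0.0000 0.0000
43.7916 28.2416 10.8950 1.8227 0.0000 0.0000 0.0000
50.1852 36.5175 18.8260 3.8457 0.0000 0.0000 0.0000 0.0000
55.8048 43.7916 28.2416 8.1137 0.0000 0.0000 0.0000 0.0000 0.0000

Δt=0.16462, u=1.13772, d=0.87895, q=0.51966, disc=e^(-rΔt)=0.98675
k=8 terminal: V=max(K-S,0) → 55.8048 43.7916 28.2416 8.1137 0.0000 0.0000 0.0000 0.0000 0.0000
k=7: j=0 S=46.4248 intr=50.1852 cont=48.9055 V=50.1852[EX]; j=1 S=60.0925 intr=36.5175 cont=35.2378 V=36.5175[EX]; j=2 S=77.7840 intr=18.8260 cont=17.5463 V=18.8260[EX]; j=3 S=100.6839 intr=0.0000 cont=3.8457 V=3.8457[hold]; j=4 S=130.3257 intr=0.0000 cont=0.0000 V=0.0000[hold]; j=5 S=168.6942 intr=0.0000 cont=0.0000 V=0.0000[hold]; j=6 S=218.3585 intr=0.0000 cont=0.0000 V=0.0000[hold]; j=7 S=282.6442 intr=0.0000 cont=0.0000 V=0.0000[hold]  S*(7)=77.7840
k=6: j=0 S=52.8184 intr=43.7916 cont=42.5119 V=43.7916[EX]; j=1 S=68.3684 intr=28.2416 cont=26.9619 V=28.2416[EX]; j=2 S=88.4963 intr=8.1137 cont=10.8950 V=10.8950[hold]; j=3 S=114.5500 intr=0.0000 cont=1.8227 V=1.8227[hold]; j=4 S=148.2740 intr=0.0000 cont=0.0000 V=0.0000[hold]; j=5 S=191.9266 intr=0.0000 cont=0.0000 V=0.0000[hold]; j=6 S=248.4306 intr=0.0000 cont=0.0000 V=0.0000[hold]  S*(6)=68.3684
k=5: j=0 S=60.0925 intr=36.5175 cont=35.2378 V=36.5175[EX]; j=1 S=77.7840 intr=18.8260 cont=18.9725 V=18.9725[hold]; j=2 S=100.6839 intr=0.0000 cont=6.0986 V=6.0986[hold]; j=3 S=130.3257 intr=0.0000 cont=0.8639 V=0.8639[hold]; j=4 S=168.6942 intr=0.0000 cont=0.0000 V=0.0000[hold]; j=5 S=218.3585 intr=0.0000 cont=0.0000 V=0.0000[hold]  S*(5)=60.0925
k=4: j=0 S=68.3684 intr=28.2416 cont=27.0371 V=28.2416[EX]; j=1 S=88.4963 intr=8.1137 cont=12.1197 V=12.1197[hold]; j=2 S=114.5500 intr=0.0000 cont=3.3336 V=3.3336[hold]; j=3 S=148.2740 intr=0.0000 cont=0.4095 V=0.4095[hold]; j=4 S=191.9266 intr=0.0000 cont=0.0000 V=0.0000[hold]  S*(4)=68.3684
k=3: j=0 S=77.7840 intr=18.8260 cont=19.6005 V=19.6005[hold]; j=1 S=100.6839 intr=0.0000 cont=7.4538 V=7.4538[hold]; j=2 S=130.3257 intr=0.0000 cont=1.7900 V=1.7900[hold]; j=3 S=168.6942 intr=0.0000 cont=0.1941 V=0.1941[hold]  S*(3)=-
k=2: j=0 S=88.4963 intr=8.1137 cont=13.1123 V=13.1123[hold]; j=1 S=114.5500 intr=0.0000 cont=4.4508 V=4.4508[hold]; j=2 S=148.2740 intr=0.0000 cont=0.9479 V=0.9479[hold]  S*(2)=-
k=1: j=0 S=100.6839 intr=0.0000 cont=8.4971 V=8.4971[hold]; j=1 S=130.3257 intr=0.0000 cont=2.5956 V=2.5956[hold]  S*(1)=-
k=0: j=0 S=114.5500 intr=0.0000 cont=5.3584 V=5.3584[hold]  S*(0)=-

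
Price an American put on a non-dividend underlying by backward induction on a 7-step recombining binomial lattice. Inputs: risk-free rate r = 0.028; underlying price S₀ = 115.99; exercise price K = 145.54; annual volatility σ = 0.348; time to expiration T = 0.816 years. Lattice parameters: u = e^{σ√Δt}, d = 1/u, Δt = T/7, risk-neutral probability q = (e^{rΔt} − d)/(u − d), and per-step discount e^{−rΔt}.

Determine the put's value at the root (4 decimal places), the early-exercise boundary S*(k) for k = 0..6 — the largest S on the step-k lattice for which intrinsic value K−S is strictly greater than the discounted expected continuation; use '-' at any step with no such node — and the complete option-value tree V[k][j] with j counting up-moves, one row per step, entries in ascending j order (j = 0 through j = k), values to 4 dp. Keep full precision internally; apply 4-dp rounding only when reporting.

price = 33.7371
boundary = - - 91.4573 81.2114 91.4573 102.9958 115.9900
tree:
33.7371
43.4403 23.6225
54.0827 32.3901 14.4369
64.3286 42.7679 21.5475 6.9553
73.4266 54.0827 30.9965 11.6216 2.0287
81.5054 64.3286 42.5442 18.8975 3.9449 0.0000
88.6791 73.4266 54.0827 29.5500 7.6709 0.0000 0.0000
95.0492 81.5054 64.3286 42.5442 14.9164 0.0000 0.0000 0.0000

Δt=0.11657  u=1.12616  d=0.88797  q=0.48406  discount=0.99674
step 7 (expiry): payoffs max(K−S,0) = 95.0492 81.5054 64.3286 42.5442 14.9164 0.0000 0.0000 0.0000
step 6: (k=6,j=0): S=56.8609, (K−S)⁺=88.6791, hold=88.2049 ⇒ V=88.6791 exercise | (k=6,j=1): S=72.1134, (K−S)⁺=73.4266, hold=72.9524 ⇒ V=73.4266 exercise | (k=6,j=2): S=91.4573, (K−S)⁺=54.0827, hold=53.6085 ⇒ V=54.0827 exercise | (k=6,j=3): S=115.9900, (K−S)⁺=29.5500, hold=29.0757 ⇒ V=29.5500 exercise | (k=6,j=4): S=147.1035, (K−S)⁺=0.0000, hold=7.6709 ⇒ V=7.6709 continue | (k=6,j=5): S=186.5629, (K−S)⁺=0.0000, hold=0.0000 ⇒ V=0.0000 continue | (k=6,j=6): S=236.6070, (K−S)⁺=0.0000, hold=0.0000 ⇒ V=0.0000 continue  boundary S*=115.9900
step 5: (k=5,j=0): S=64.0346, (K−S)⁺=81.5054, hold=81.0311 ⇒ V=81.5054 exercise | (k=5,j=1): S=81.2114, (K−S)⁺=64.3286, hold=63.8543 ⇒ V=64.3286 exercise | (k=5,j=2): S=102.9958, (K−S)⁺=42.5442, hold=42.0700 ⇒ V=42.5442 exercise | (k=5,j=3): S=130.6236, (K−S)⁺=14.9164, hold=18.8975 ⇒ V=18.8975 continue | (k=5,j=4): S=165.6625, (K−S)⁺=0.0000, hold=3.9449 ⇒ V=3.9449 continue | (k=5,j=5): S=210.1002, (K−S)⁺=0.0000, hold=0.0000 ⇒ V=0.0000 continue  boundary S*=102.9958
step 4: (k=4,j=0): S=72.1134, (K−S)⁺=73.4266, hold=72.9524 ⇒ V=73.4266 exercise | (k=4,j=1): S=91.4573, (K−S)⁺=54.0827, hold=53.6085 ⇒ V=54.0827 exercise | (k=4,j=2): S=115.9900, (K−S)⁺=29.5500, hold=30.9965 ⇒ V=30.9965 continue | (k=4,j=3): S=147.1035, (K−S)⁺=0.0000, hold=11.6216 ⇒ V=11.6216 continue | (k=4,j=4): S=186.5629, (K−S)⁺=0.0000, hold=2.0287 ⇒ V=2.0287 continue  boundary S*=91.4573
step 3: (k=3,j=0): S=81.2114, (K−S)⁺=64.3286, hold=63.8543 ⇒ V=64.3286 exercise | (k=3,j=1): S=102.9958, (K−S)⁺=42.5442, hold=42.7679 ⇒ V=42.7679 continue | (k=3,j=2): S=130.6236, (K−S)⁺=14.9164, hold=21.5475 ⇒ V=21.5475 continue | (k=3,j=3): S=165.6625, (K−S)⁺=0.0000, hold=6.9553 ⇒ V=6.9553 continue  boundary S*=81.2114
step 2: (k=2,j=0): S=91.4573, (K−S)⁺=54.0827, hold=53.7164 ⇒ V=54.0827 exercise | (k=2,j=1): S=115.9900, (K−S)⁺=29.5500, hold=32.3901 ⇒ V=32.3901 continue | (k=2,j=2): S=147.1035, (K−S)⁺=0.0000, hold=14.4369 ⇒ V=14.4369 continue  boundary S*=91.4573
step 1: (k=1,j=0): S=102.9958, (K−S)⁺=42.5442, hold=43.4403 ⇒ V=43.4403 continue | (k=1,j=1): S=130.6236, (K−S)⁺=14.9164, hold=23.6225 ⇒ V=23.6225 continue  boundary S*=-
step 0: (k=0,j=0): S=115.9900, (K−S)⁺=29.5500, hold=33.7371 ⇒ V=33.7371 continue  boundary S*=-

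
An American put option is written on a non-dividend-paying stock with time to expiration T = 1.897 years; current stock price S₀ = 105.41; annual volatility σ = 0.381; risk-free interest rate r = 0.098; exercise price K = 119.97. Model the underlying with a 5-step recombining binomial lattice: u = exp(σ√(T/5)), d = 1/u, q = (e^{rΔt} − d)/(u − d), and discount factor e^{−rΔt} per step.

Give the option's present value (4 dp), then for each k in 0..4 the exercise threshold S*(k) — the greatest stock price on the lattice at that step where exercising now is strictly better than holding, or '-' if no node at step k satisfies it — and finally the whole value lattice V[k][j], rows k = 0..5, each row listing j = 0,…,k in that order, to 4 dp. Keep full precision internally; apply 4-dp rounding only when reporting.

price = 22.5961
boundary = - 83.3609 65.9238 83.3609 65.9238
tree:
22.5961
36.6091 11.3832
54.0462 20.7849 3.5859
67.8358 36.6091 7.7791 0.0000
78.7410 54.0462 16.8756 0.0000 0.0000
87.3651 67.8358 36.6091 0.0000 0.0000 0.0000

params: Δt=0.37940 u=1.26450 d=0.79082 q=0.52157 e^(-rΔt)=0.96350
t_5 payoffs: 87.3651 67.8358 36.6091 0.0000 0.0000 0.0000
t_4: node(4,0) S=41.2290 payoff=78.7410 vs cont=74.3622 → 78.7410 [stop]  node(4,1) S=65.9238 payoff=54.0462 vs cont=49.6674 → 54.0462 [stop]  node(4,2) S=105.4100 payoff=14.5600 vs cont=16.8756 → 16.8756 [wait]  node(4,3) S=168.5470 payoff=0.0000 vs cont=0.0000 → 0.0000 [wait]  node(4,4) S=269.5010 payoff=0.0000 vs cont=0.0000 → 0.0000 [wait]  ⇒ S*(4)=65.9238
t_3: node(3,0) S=52.1342 payoff=67.8358 vs cont=63.4571 → 67.8358 [stop]  node(3,1) S=83.3609 payoff=36.6091 vs cont=33.3941 → 36.6091 [stop]  node(3,2) S=133.2912 payoff=0.0000 vs cont=7.7791 → 7.7791 [wait]  node(3,3) S=213.1281 payoff=0.0000 vs cont=0.0000 → 0.0000 [wait]  ⇒ S*(3)=83.3609
t_2: node(2,0) S=65.9238 payoff=54.0462 vs cont=49.6674 → 54.0462 [stop]  node(2,1) S=105.4100 payoff=14.5600 vs cont=20.7849 → 20.7849 [wait]  node(2,2) S=168.5470 payoff=0.0000 vs cont=3.5859 → 3.5859 [wait]  ⇒ S*(2)=65.9238
t_1: node(1,0) S=83.3609 payoff=36.6091 vs cont=35.3586 → 36.6091 [stop]  node(1,1) S=133.2912 payoff=0.0000 vs cont=11.3832 → 11.3832 [wait]  ⇒ S*(1)=83.3609
t_0: node(0,0) S=105.4100 payoff=14.5600 vs cont=22.5961 → 22.5961 [wait]  ⇒ S*(0)=-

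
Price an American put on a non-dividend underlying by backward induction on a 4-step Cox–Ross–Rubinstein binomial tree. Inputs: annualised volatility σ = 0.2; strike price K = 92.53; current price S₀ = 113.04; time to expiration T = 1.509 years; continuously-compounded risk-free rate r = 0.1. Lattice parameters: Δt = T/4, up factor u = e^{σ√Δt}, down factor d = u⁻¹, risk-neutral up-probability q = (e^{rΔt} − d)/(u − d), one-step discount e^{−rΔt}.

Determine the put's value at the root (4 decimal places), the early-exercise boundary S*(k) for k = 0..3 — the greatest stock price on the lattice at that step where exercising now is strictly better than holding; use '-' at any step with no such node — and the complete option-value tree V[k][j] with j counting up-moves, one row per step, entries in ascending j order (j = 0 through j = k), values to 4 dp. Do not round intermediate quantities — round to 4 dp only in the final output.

params: Δt=0.37725 u=1.13071 d=0.88440 q=0.62542 e^(-rΔt)=0.96298
t_4 payoffs: 23.3732 4.1135 0.0000 0.0000 0.0000
t_3: node(3,0) S=78.1959 payoff=14.3341 vs cont=10.9084 → 14.3341 [stop]  node(3,1) S=99.9730 payoff=0.0000 vs cont=1.4838 → 1.4838 [wait]  node(3,2) S=127.8149 payoff=0.0000 vs cont=0.0000 → 0.0000 [wait]  node(3,3) S=163.4106 payoff=0.0000 vs cont=0.0000 → 0.0000 [wait]  ⇒ S*(3)=78.1959
t_2: node(2,0) S=88.4165 payoff=4.1135 vs cont=6.0641 → 6.0641 [wait]  node(2,1) S=113.0400 payoff=0.0000 vs cont=0.5352 → 0.5352 [wait]  node(2,2) S=144.5209 payoff=0.0000 vs cont=0.0000 → 0.0000 [wait]  ⇒ S*(2)=-
t_1: node(1,0) S=99.9730 payoff=0.0000 vs cont=2.5097 → 2.5097 [wait]  node(1,1) S=127.8149 payoff=0.0000 vs cont=0.1931 → 0.1931 [wait]  ⇒ S*(1)=-
t_0: node(0,0) S=113.0400 payoff=0.0000 vs cont=1.0216 → 1.0216 [wait]  ⇒ S*(0)=-

price = 1.0216
boundary = - - - 78.1959
tree:
1.0216
2.5097 0.1931
6.0641 0.5352 0.0000
14.3341 1.4838 0.0000 0.0000
23.3732 4.1135 0.0000 0.0000 0.0000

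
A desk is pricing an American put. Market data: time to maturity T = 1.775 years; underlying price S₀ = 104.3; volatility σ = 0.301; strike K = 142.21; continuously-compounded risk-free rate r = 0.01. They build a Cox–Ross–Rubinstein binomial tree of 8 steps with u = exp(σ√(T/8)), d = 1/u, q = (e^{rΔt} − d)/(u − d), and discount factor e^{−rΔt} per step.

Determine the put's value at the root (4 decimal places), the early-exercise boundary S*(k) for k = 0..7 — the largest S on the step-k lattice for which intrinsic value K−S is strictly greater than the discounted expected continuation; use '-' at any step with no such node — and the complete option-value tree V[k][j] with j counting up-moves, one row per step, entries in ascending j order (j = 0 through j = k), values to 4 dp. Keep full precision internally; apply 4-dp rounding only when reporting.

price = 42.4595
boundary = - - 78.5478 68.1646 78.5478 90.5126 104.3000 120.1875
tree:
42.4595
52.8199 31.0890
63.6622 40.9601 20.2116
74.0454 52.0852 28.7286 10.7953
83.0560 63.6622 39.4015 16.9445 3.9788
90.8756 74.0454 51.6974 25.8553 7.0731 0.5419
97.6614 83.0560 63.6622 37.9100 12.5146 1.0294 0.0000
103.5503 90.8756 74.0454 51.6974 22.0225 1.9555 0.0000 0.0000
108.6607 97.6614 83.0560 63.6622 37.9100 3.7149 0.0000 0.0000 0.0000

Δt=0.22187  u=1.15233  d=0.86781  q=0.47242  discount=0.99778
step 8 (expiry): payoffs max(K−S,0) = 108.6607 97.6614 83.0560 63.6622 37.9100 3.7149 0.0000 0.0000 0.0000
step 7: (k=7,j=0): S=38.6597, (K−S)⁺=103.5503, hold=103.2351 ⇒ V=103.5503 exercise | (k=7,j=1): S=51.3344, (K−S)⁺=90.8756, hold=90.5604 ⇒ V=90.8756 exercise | (k=7,j=2): S=68.1646, (K−S)⁺=74.0454, hold=73.7302 ⇒ V=74.0454 exercise | (k=7,j=3): S=90.5126, (K−S)⁺=51.6974, hold=51.3822 ⇒ V=51.6974 exercise | (k=7,j=4): S=120.1875, (K−S)⁺=22.0225, hold=21.7073 ⇒ V=22.0225 exercise | (k=7,j=5): S=159.5914, (K−S)⁺=0.0000, hold=1.9555 ⇒ V=1.9555 continue | (k=7,j=6): S=211.9140, (K−S)⁺=0.0000, hold=0.0000 ⇒ V=0.0000 continue | (k=7,j=7): S=281.3908, (K−S)⁺=0.0000, hold=0.0000 ⇒ V=0.0000 continue  boundary S*=120.1875
step 6: (k=6,j=0): S=44.5486, (K−S)⁺=97.6614, hold=97.3462 ⇒ V=97.6614 exercise | (k=6,j=1): S=59.1540, (K−S)⁺=83.0560, hold=82.7408 ⇒ V=83.0560 exercise | (k=6,j=2): S=78.5478, (K−S)⁺=63.6622, hold=63.3470 ⇒ V=63.6622 exercise | (k=6,j=3): S=104.3000, (K−S)⁺=37.9100, hold=37.5948 ⇒ V=37.9100 exercise | (k=6,j=4): S=138.4951, (K−S)⁺=3.7149, hold=12.5146 ⇒ V=12.5146 continue | (k=6,j=5): S=183.9012, (K−S)⁺=0.0000, hold=1.0294 ⇒ V=1.0294 continue | (k=6,j=6): S=244.1939, (K−S)⁺=0.0000, hold=0.0000 ⇒ V=0.0000 continue  boundary S*=104.3000
step 5: (k=5,j=0): S=51.3344, (K−S)⁺=90.8756, hold=90.5604 ⇒ V=90.8756 exercise | (k=5,j=1): S=68.1646, (K−S)⁺=74.0454, hold=73.7302 ⇒ V=74.0454 exercise | (k=5,j=2): S=90.5126, (K−S)⁺=51.6974, hold=51.3822 ⇒ V=51.6974 exercise | (k=5,j=3): S=120.1875, (K−S)⁺=22.0225, hold=25.8553 ⇒ V=25.8553 continue | (k=5,j=4): S=159.5914, (K−S)⁺=0.0000, hold=7.0731 ⇒ V=7.0731 continue | (k=5,j=5): S=211.9140, (K−S)⁺=0.0000, hold=0.5419 ⇒ V=0.5419 continue  boundary S*=90.5126
step 4: (k=4,j=0): S=59.1540, (K−S)⁺=83.0560, hold=82.7408 ⇒ V=83.0560 exercise | (k=4,j=1): S=78.5478, (K−S)⁺=63.6622, hold=63.3470 ⇒ V=63.6622 exercise | (k=4,j=2): S=104.3000, (K−S)⁺=37.9100, hold=39.4015 ⇒ V=39.4015 continue | (k=4,j=3): S=138.4951, (K−S)⁺=3.7149, hold=16.9445 ⇒ V=16.9445 continue | (k=4,j=4): S=183.9012, (K−S)⁺=0.0000, hold=3.9788 ⇒ V=3.9788 continue  boundary S*=78.5478
step 3: (k=3,j=0): S=68.1646, (K−S)⁺=74.0454, hold=73.7302 ⇒ V=74.0454 exercise | (k=3,j=1): S=90.5126, (K−S)⁺=51.6974, hold=52.0852 ⇒ V=52.0852 continue | (k=3,j=2): S=120.1875, (K−S)⁺=22.0225, hold=28.7286 ⇒ V=28.7286 continue | (k=3,j=3): S=159.5914, (K−S)⁺=0.0000, hold=10.7953 ⇒ V=10.7953 continue  boundary S*=68.1646
step 2: (k=2,j=0): S=78.5478, (K−S)⁺=63.6622, hold=63.5298 ⇒ V=63.6622 exercise | (k=2,j=1): S=104.3000, (K−S)⁺=37.9100, hold=40.9601 ⇒ V=40.9601 continue | (k=2,j=2): S=138.4951, (K−S)⁺=3.7149, hold=20.2116 ⇒ V=20.2116 continue  boundary S*=78.5478
step 1: (k=1,j=0): S=90.5126, (K−S)⁺=51.6974, hold=52.8199 ⇒ V=52.8199 continue | (k=1,j=1): S=120.1875, (K−S)⁺=22.0225, hold=31.0890 ⇒ V=31.0890 continue  boundary S*=-
step 0: (k=0,j=0): S=104.3000, (K−S)⁺=37.9100, hold=42.4595 ⇒ V=42.4595 continue  boundary S*=-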